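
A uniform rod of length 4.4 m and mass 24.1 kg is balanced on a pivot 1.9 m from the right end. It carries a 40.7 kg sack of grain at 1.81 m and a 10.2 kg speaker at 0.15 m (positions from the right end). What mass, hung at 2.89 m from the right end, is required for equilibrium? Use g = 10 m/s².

m ≈ 14.4 kg

Taking torques about the pivot (at 1.9 m from the right end):
Beam weight: 24.1 × 10 = 241 N down at 2.2 m → arm 0.3 m, τ = 241 × 0.3 = 72.3 N·m counterclockwise.
Sack of grain: 40.7 × 10 = 407 N down at 1.81 m → arm 0.09 m, τ = 407 × 0.09 = 36.63 N·m clockwise.
Speaker: 10.2 × 10 = 102 N down at 0.15 m → arm 1.75 m, τ = 102 × 1.75 = 178.5 N·m clockwise.
Net moment of known loads = 142.8 N·m clockwise.
An unknown mass m at 2.89 m has arm 0.99 m; its moment is m·g·0.99 counterclockwise.
Balancing moments: m × 10 × 0.99 = 142.8, giving m = 142.8 / (10 × 0.99) = 14.4 kg.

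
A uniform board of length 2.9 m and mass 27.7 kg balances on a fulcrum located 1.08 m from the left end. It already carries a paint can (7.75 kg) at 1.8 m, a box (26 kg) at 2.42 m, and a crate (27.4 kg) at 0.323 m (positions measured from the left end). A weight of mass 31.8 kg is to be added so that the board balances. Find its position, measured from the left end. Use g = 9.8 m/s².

x ≈ 0.139 m from the left end

About the fulcrum (at 1.08 m from the left end):
Beam weight: 27.7 × 9.8 = 271.5 N down at 1.45 m → arm 0.37 m, τ = 271.5 × 0.37 = 100.5 N·m clockwise.
Paint can: 7.75 × 9.8 = 75.95 N down at 1.8 m → arm 0.72 m, τ = 75.95 × 0.72 = 54.68 N·m clockwise.
Box: 26 × 9.8 = 254.8 N down at 2.42 m → arm 1.34 m, τ = 254.8 × 1.34 = 341.4 N·m clockwise.
Crate: 27.4 × 9.8 = 268.5 N down at 0.323 m → arm 0.757 m, τ = 268.5 × 0.757 = 203.3 N·m counterclockwise.
Net moment of existing loads = 293.3 N·m clockwise.
The weight weighs 31.8 × 9.8 = 311.6 N and must supply an equal counterclockwise moment, so its lever arm about the fulcrum is 293.3 / 311.6 = 0.941 m.
That puts it at 1.08 − 0.941 = 0.139 m from the left end.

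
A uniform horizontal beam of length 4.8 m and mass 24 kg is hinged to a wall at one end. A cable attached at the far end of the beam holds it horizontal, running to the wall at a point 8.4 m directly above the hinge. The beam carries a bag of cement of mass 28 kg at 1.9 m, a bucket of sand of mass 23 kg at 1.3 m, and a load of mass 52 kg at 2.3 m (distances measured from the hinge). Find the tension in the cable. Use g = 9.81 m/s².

T ≈ 613 N

Take moments about the hinge.
Beam weight: 24 × 9.81 = 235.4 N down at 2.4 m → arm 2.4 m, τ = 235.4 × 2.4 = 565 N·m clockwise.
Bag of cement: 28 × 9.81 = 274.7 N down at 1.9 m → arm 1.9 m, τ = 274.7 × 1.9 = 521.9 N·m clockwise.
Bucket of sand: 23 × 9.81 = 225.6 N down at 1.3 m → arm 1.3 m, τ = 225.6 × 1.3 = 293.3 N·m clockwise.
Load: 52 × 9.81 = 510.1 N down at 2.3 m → arm 2.3 m, τ = 510.1 × 2.3 = 1173 N·m clockwise.
Total clockwise load moment = 2553 N·m.
The cable tension T acts at 4.8 m; only its component perpendicular to the beam, T sinθ, produces torque. sinθ = h/√(h²+d²) = 8.4/√(8.4²+4.8²) = 0.8682.
Balancing moments: T × 4.8 × 0.8682 = 2553, giving T = 2553 / 4.167 = 613 N.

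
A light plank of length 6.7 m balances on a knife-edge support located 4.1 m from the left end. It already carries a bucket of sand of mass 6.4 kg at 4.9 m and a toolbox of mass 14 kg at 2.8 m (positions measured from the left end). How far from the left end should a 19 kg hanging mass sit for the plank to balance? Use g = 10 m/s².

x ≈ 4.79 m from the left end

Sum moments about the knife-edge support (at 4.1 m from the left end) (the support reaction has zero arm there).
Bucket of sand: 6.4 × 10 = 64 N down at 4.9 m → arm 0.8 m, τ = 64 × 0.8 = 51.2 N·m clockwise.
Toolbox: 14 × 10 = 140 N down at 2.8 m → arm 1.3 m, τ = 140 × 1.3 = 182 N·m counterclockwise.
Net moment of existing loads = 130.8 N·m counterclockwise.
The hanging mass weighs 19 × 10 = 190 N and must supply an equal clockwise moment, so its lever arm about the knife-edge support is 130.8 / 190 = 0.688 m.
That puts it at 4.1 + 0.688 = 4.79 m from the left end.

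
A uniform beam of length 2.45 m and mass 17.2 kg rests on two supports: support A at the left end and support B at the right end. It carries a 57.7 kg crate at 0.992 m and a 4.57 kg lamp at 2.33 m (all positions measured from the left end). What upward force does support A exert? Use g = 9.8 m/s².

Choose support B as the axis so its reaction then has zero moment arm.
Beam weight: 17.2 × 9.8 = 168.6 N down at 1.225 m → arm 1.225 m, τ = 168.6 × 1.225 = 206.5 N·m counterclockwise.
Crate: 57.7 × 9.8 = 565.5 N down at 0.992 m → arm 1.458 m, τ = 565.5 × 1.458 = 824.5 N·m counterclockwise.
Lamp: 4.57 × 9.8 = 44.79 N down at 2.33 m → arm 0.12 m, τ = 44.79 × 0.12 = 5.375 N·m counterclockwise.
Net load moment about support B = 1036 N·m counterclockwise.
Reaction R at support A is upward at 0 m, arm 2.45 m → moment R × 2.45 clockwise.
Setting net torque to zero: R × 2.45 = 1036 → R = 423 N.

R_A ≈ 423 N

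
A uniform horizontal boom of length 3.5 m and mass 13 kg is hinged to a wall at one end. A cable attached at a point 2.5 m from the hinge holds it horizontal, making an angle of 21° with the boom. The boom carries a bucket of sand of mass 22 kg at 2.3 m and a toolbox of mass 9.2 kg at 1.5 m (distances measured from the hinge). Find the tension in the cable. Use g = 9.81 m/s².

About the hinge:
Beam weight: 13 × 9.81 = 127.5 N down at 1.75 m → arm 1.75 m, τ = 127.5 × 1.75 = 223.1 N·m clockwise.
Bucket of sand: 22 × 9.81 = 215.8 N down at 2.3 m → arm 2.3 m, τ = 215.8 × 2.3 = 496.3 N·m clockwise.
Toolbox: 9.2 × 9.81 = 90.25 N down at 1.5 m → arm 1.5 m, τ = 90.25 × 1.5 = 135.4 N·m clockwise.
Total clockwise load moment = 854.8 N·m.
The cable tension T acts at 2.5 m; only its component perpendicular to the boom, T sinθ, produces torque. sin 21° = 0.3584.
Balancing moments: T × 2.5 × 0.3584 = 854.8, giving T = 854.8 / 0.896 = 954 N.

T ≈ 954 N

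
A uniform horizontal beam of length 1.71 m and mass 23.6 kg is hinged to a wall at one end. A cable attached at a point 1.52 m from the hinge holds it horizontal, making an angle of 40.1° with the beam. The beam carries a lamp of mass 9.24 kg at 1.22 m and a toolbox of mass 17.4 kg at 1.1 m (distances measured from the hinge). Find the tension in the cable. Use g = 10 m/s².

T ≈ 517 N

Choose the hinge as the axis so the unknown hinge reaction has zero arm there.
Beam weight: 23.6 × 10 = 236 N down at 0.855 m → arm 0.855 m, τ = 236 × 0.855 = 201.8 N·m clockwise.
Lamp: 9.24 × 10 = 92.4 N down at 1.22 m → arm 1.22 m, τ = 92.4 × 1.22 = 112.7 N·m clockwise.
Toolbox: 17.4 × 10 = 174 N down at 1.1 m → arm 1.1 m, τ = 174 × 1.1 = 191.4 N·m clockwise.
Total clockwise load moment = 505.9 N·m.
The cable tension T acts at 1.52 m; only its component perpendicular to the beam, T sinθ, produces torque. sin 40.1° = 0.6441.
Στ = 0 ⇒ T × 1.52 × 0.6441 = 505.9 ⇒ T = 505.9 / 0.979 = 517 N.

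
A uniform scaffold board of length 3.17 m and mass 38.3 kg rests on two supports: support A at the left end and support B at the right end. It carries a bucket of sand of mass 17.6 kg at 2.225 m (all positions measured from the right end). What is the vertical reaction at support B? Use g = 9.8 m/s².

Sum moments about support A (its reaction then has zero moment arm).
Beam weight: 38.3 × 9.8 = 375.3 N down at 1.585 m → arm 1.585 m, τ = 375.3 × 1.585 = 594.9 N·m clockwise.
Bucket of sand: 17.6 × 9.8 = 172.5 N down at 2.225 m → arm 0.945 m, τ = 172.5 × 0.945 = 163 N·m clockwise.
Net load moment about support A = 757.9 N·m clockwise.
Reaction R at support B is upward at 0 m, arm 3.17 m → moment R × 3.17 counterclockwise.
Στ = 0 ⇒ R × 3.17 = 757.9 ⇒ R = 239 N.

R_B ≈ 239 N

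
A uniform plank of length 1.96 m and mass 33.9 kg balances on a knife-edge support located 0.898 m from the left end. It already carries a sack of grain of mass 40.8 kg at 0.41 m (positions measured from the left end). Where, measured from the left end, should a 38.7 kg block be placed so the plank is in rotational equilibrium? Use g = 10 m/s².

Sum moments about the knife-edge support (at 0.898 m from the left end) (the support reaction has zero arm there).
Beam weight: 33.9 × 10 = 339 N down at 0.98 m → arm 0.082 m, τ = 339 × 0.082 = 27.8 N·m clockwise.
Sack of grain: 40.8 × 10 = 408 N down at 0.41 m → arm 0.488 m, τ = 408 × 0.488 = 199.1 N·m counterclockwise.
Net moment of existing loads = 171.3 N·m counterclockwise.
The block weighs 38.7 × 10 = 387 N and must supply an equal clockwise moment, so its lever arm about the knife-edge support is 171.3 / 387 = 0.443 m.
That puts it at 0.898 + 0.443 = 1.34 m from the left end.

x ≈ 1.34 m from the left end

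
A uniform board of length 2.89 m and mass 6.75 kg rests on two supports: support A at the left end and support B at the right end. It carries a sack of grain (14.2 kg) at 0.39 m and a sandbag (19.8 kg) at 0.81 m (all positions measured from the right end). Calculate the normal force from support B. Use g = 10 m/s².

Take moments about support A.
Beam weight: 6.75 × 10 = 67.5 N down at 1.445 m → arm 1.445 m, τ = 67.5 × 1.445 = 97.54 N·m clockwise.
Sack of grain: 14.2 × 10 = 142 N down at 0.39 m → arm 2.5 m, τ = 142 × 2.5 = 355 N·m clockwise.
Sandbag: 19.8 × 10 = 198 N down at 0.81 m → arm 2.08 m, τ = 198 × 2.08 = 411.8 N·m clockwise.
Net load moment about support A = 864.3 N·m clockwise.
Reaction R at support B is upward at 0 m, arm 2.89 m → moment R × 2.89 counterclockwise.
Setting net torque to zero: R × 2.89 = 864.3 → R = 299 N.

R_B ≈ 299 N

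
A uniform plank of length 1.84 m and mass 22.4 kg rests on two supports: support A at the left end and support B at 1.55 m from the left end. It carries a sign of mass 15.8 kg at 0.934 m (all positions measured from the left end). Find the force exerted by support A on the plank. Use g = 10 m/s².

Taking torques about support B:
Beam weight: 22.4 × 10 = 224 N down at 0.92 m → arm 0.63 m, τ = 224 × 0.63 = 141.1 N·m counterclockwise.
Sign: 15.8 × 10 = 158 N down at 0.934 m → arm 0.616 m, τ = 158 × 0.616 = 97.33 N·m counterclockwise.
Net load moment about support B = 238.4 N·m counterclockwise.
Reaction R at support A is upward at 0 m, arm 1.55 m → moment R × 1.55 clockwise.
Balancing moments: R × 1.55 = 238.4, giving R = 154 N.

R_A ≈ 154 N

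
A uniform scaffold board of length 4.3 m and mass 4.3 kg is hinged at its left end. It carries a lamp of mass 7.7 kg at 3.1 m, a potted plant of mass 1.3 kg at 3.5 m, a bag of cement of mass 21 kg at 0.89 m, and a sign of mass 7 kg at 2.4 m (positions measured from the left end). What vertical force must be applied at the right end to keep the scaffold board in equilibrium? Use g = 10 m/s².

Choose the left end as the axis so the unknown pivot reaction has zero arm there.
Beam weight: 4.3 × 10 = 43 N down at 2.15 m → arm 2.15 m, τ = 43 × 2.15 = 92.45 N·m clockwise.
Lamp: 7.7 × 10 = 77 N down at 3.1 m → arm 3.1 m, τ = 77 × 3.1 = 238.7 N·m clockwise.
Potted plant: 1.3 × 10 = 13 N down at 3.5 m → arm 3.5 m, τ = 13 × 3.5 = 45.5 N·m clockwise.
Bag of cement: 21 × 10 = 210 N down at 0.89 m → arm 0.89 m, τ = 210 × 0.89 = 186.9 N·m clockwise.
Sign: 7 × 10 = 70 N down at 2.4 m → arm 2.4 m, τ = 70 × 2.4 = 168 N·m clockwise.
Net moment of the loads = 731.5 N·m clockwise.
The upward force F acts at the right end, arm 4.3 m, giving F × 4.3 counterclockwise.
For rotational equilibrium, F × 4.3 = 731.5, so F = 731.5 / 4.3 = 170 N.

F ≈ 170 N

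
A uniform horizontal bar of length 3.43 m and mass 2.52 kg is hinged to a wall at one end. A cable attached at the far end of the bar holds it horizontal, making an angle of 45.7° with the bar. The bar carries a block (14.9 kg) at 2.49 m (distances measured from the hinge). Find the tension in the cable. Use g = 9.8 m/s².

Choose the hinge as the axis so the unknown hinge reaction has zero arm there.
Beam weight: 2.52 × 9.8 = 24.7 N down at 1.715 m → arm 1.715 m, τ = 24.7 × 1.715 = 42.36 N·m clockwise.
Block: 14.9 × 9.8 = 146 N down at 2.49 m → arm 2.49 m, τ = 146 × 2.49 = 363.5 N·m clockwise.
Total clockwise load moment = 405.9 N·m.
The cable tension T acts at 3.43 m; only its component perpendicular to the bar, T sinθ, produces torque. sin 45.7° = 0.7157.
For rotational equilibrium, T × 3.43 × 0.7157 = 405.9, so T = 405.9 / 2.455 = 165 N.

T ≈ 165 N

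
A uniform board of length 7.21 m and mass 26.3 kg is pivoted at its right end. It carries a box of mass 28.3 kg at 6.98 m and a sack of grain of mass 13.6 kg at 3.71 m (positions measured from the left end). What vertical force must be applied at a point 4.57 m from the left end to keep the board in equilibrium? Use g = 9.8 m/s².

F ≈ 553 N

Taking torques about the right end:
Beam weight: 26.3 × 9.8 = 257.7 N down at 3.605 m → arm 3.605 m, τ = 257.7 × 3.605 = 929 N·m counterclockwise.
Box: 28.3 × 9.8 = 277.3 N down at 6.98 m → arm 0.23 m, τ = 277.3 × 0.23 = 63.78 N·m counterclockwise.
Sack of grain: 13.6 × 9.8 = 133.3 N down at 3.71 m → arm 3.5 m, τ = 133.3 × 3.5 = 466.6 N·m counterclockwise.
Net moment of the loads = 1459 N·m counterclockwise.
The upward force F acts at a point 4.57 m from the left end, arm 2.64 m, giving F × 2.64 clockwise.
For rotational equilibrium, F × 2.64 = 1459, so F = 1459 / 2.64 = 553 N.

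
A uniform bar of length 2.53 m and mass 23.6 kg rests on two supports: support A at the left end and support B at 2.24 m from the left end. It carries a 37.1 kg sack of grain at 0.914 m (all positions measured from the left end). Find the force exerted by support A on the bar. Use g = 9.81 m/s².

Choose support B as the axis so its reaction then has zero moment arm.
Beam weight: 23.6 × 9.81 = 231.5 N down at 1.265 m → arm 0.975 m, τ = 231.5 × 0.975 = 225.7 N·m counterclockwise.
Sack of grain: 37.1 × 9.81 = 364 N down at 0.914 m → arm 1.326 m, τ = 364 × 1.326 = 482.7 N·m counterclockwise.
Net load moment about support B = 708.4 N·m counterclockwise.
Reaction R at support A is upward at 0 m, arm 2.24 m → moment R × 2.24 clockwise.
Balancing moments: R × 2.24 = 708.4, giving R = 316 N.

R_A ≈ 316 N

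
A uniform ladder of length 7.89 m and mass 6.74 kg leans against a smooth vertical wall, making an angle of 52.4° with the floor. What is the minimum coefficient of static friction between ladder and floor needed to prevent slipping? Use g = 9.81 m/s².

μ_min ≈ 0.385

Choose the foot of the ladder as the axis so the floor normal and friction both act there and drop out.
Ladder weight 6.74×9.81 = 66.12 N acts at 3.945 m along the ladder; its horizontal arm is 3.945·cos52.4° = 2.407 m → τ = 159.2 N·m clockwise.
Wall normal N acts horizontally at the top; its moment arm is the height L sinθ = 7.89·sin52.4° = 6.251 m, counterclockwise.
Balancing moments: N × 6.251 = 159.2, giving N = 25.47 N.
ΣFx = 0 ⇒ f = N_wall = 25.47 N. ΣFy = 0 ⇒ N_floor = 66.12 N.
μ_min = f / N_floor = 25.47 / 66.12 = 0.385.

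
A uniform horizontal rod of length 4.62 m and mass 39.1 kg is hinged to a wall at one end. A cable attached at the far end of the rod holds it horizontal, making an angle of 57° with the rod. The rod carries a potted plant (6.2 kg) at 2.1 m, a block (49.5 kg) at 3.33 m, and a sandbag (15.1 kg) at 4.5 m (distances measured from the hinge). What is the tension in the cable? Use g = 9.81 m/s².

About the hinge:
Beam weight: 39.1 × 9.81 = 383.6 N down at 2.31 m → arm 2.31 m, τ = 383.6 × 2.31 = 886.1 N·m clockwise.
Potted plant: 6.2 × 9.81 = 60.82 N down at 2.1 m → arm 2.1 m, τ = 60.82 × 2.1 = 127.7 N·m clockwise.
Block: 49.5 × 9.81 = 485.6 N down at 3.33 m → arm 3.33 m, τ = 485.6 × 3.33 = 1617 N·m clockwise.
Sandbag: 15.1 × 9.81 = 148.1 N down at 4.5 m → arm 4.5 m, τ = 148.1 × 4.5 = 666.4 N·m clockwise.
Total clockwise load moment = 3297 N·m.
The cable tension T acts at 4.62 m; only its component perpendicular to the rod, T sinθ, produces torque. sin 57° = 0.8387.
For rotational equilibrium, T × 4.62 × 0.8387 = 3297, so T = 3297 / 3.875 = 851 N.

T ≈ 851 N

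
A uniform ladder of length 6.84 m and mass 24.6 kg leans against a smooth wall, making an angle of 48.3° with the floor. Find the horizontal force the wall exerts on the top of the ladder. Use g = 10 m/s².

N_wall ≈ 110 N

Take moments about the foot of the ladder.
Ladder weight 24.6×10 = 246 N acts at 3.42 m along the ladder; its horizontal arm is 3.42·cos48.3° = 2.275 m → τ = 559.6 N·m clockwise.
Wall normal N acts horizontally at the top; its moment arm is the height L sinθ = 6.84·sin48.3° = 5.107 m, counterclockwise.
Balancing moments: N × 5.107 = 559.6, giving N = 110 N.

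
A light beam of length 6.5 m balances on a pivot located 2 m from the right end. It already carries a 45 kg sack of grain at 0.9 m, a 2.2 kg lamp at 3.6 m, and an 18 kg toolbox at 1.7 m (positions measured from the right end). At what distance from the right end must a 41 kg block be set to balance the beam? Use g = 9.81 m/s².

Take moments about the pivot (at 2 m from the right end).
Sack of grain: 45 × 9.81 = 441.5 N down at 0.9 m → arm 1.1 m, τ = 441.5 × 1.1 = 485.7 N·m clockwise.
Lamp: 2.2 × 9.81 = 21.58 N down at 3.6 m → arm 1.6 m, τ = 21.58 × 1.6 = 34.53 N·m counterclockwise.
Toolbox: 18 × 9.81 = 176.6 N down at 1.7 m → arm 0.3 m, τ = 176.6 × 0.3 = 52.98 N·m clockwise.
Net moment of existing loads = 504.1 N·m clockwise.
The block weighs 41 × 9.81 = 402.2 N and must supply an equal counterclockwise moment, so its lever arm about the pivot is 504.1 / 402.2 = 1.25 m.
That puts it at 2 + 1.25 = 3.25 m from the right end.

x ≈ 3.25 m from the right end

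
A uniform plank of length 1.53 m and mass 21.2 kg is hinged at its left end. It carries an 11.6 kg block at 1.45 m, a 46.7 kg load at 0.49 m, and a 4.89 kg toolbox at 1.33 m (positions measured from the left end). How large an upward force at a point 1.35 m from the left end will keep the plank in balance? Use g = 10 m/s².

About the left end:
Beam weight: 21.2 × 10 = 212 N down at 0.765 m → arm 0.765 m, τ = 212 × 0.765 = 162.2 N·m clockwise.
Block: 11.6 × 10 = 116 N down at 1.45 m → arm 1.45 m, τ = 116 × 1.45 = 168.2 N·m clockwise.
Load: 46.7 × 10 = 467 N down at 0.49 m → arm 0.49 m, τ = 467 × 0.49 = 228.8 N·m clockwise.
Toolbox: 4.89 × 10 = 48.9 N down at 1.33 m → arm 1.33 m, τ = 48.9 × 1.33 = 65.04 N·m clockwise.
Net moment of the loads = 624.2 N·m clockwise.
The upward force F acts at a point 1.35 m from the left end, arm 1.35 m, giving F × 1.35 counterclockwise.
Setting net torque to zero: F × 1.35 = 624.2 → F = 624.2 / 1.35 = 462 N.

F ≈ 462 N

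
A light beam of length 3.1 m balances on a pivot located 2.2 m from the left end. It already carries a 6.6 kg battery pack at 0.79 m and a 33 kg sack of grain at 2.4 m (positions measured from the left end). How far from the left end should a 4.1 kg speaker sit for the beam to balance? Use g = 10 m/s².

Take moments about the pivot (at 2.2 m from the left end).
Battery pack: 6.6 × 10 = 66 N down at 0.79 m → arm 1.41 m, τ = 66 × 1.41 = 93.06 N·m counterclockwise.
Sack of grain: 33 × 10 = 330 N down at 2.4 m → arm 0.2 m, τ = 330 × 0.2 = 66 N·m clockwise.
Net moment of existing loads = 27.06 N·m counterclockwise.
The speaker weighs 4.1 × 10 = 41 N and must supply an equal clockwise moment, so its lever arm about the pivot is 27.06 / 41 = 0.66 m.
That puts it at 2.2 + 0.66 = 2.86 m from the left end.

x ≈ 2.86 m from the left end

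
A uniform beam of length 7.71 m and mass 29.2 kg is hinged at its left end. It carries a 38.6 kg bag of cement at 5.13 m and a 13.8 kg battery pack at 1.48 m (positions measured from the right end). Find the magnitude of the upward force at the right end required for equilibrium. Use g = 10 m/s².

F ≈ 387 N

Taking torques about the left end:
Beam weight: 29.2 × 10 = 292 N down at 3.855 m → arm 3.855 m, τ = 292 × 3.855 = 1126 N·m clockwise.
Bag of cement: 38.6 × 10 = 386 N down at 5.13 m → arm 2.58 m, τ = 386 × 2.58 = 995.9 N·m clockwise.
Battery pack: 13.8 × 10 = 138 N down at 1.48 m → arm 6.23 m, τ = 138 × 6.23 = 859.7 N·m clockwise.
Net moment of the loads = 2982 N·m clockwise.
The upward force F acts at the right end, arm 7.71 m, giving F × 7.71 counterclockwise.
For rotational equilibrium, F × 7.71 = 2982, so F = 2982 / 7.71 = 387 N.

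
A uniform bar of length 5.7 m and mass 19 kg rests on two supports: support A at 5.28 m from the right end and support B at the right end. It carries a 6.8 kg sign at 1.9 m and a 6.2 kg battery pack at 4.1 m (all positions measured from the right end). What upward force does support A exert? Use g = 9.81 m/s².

About support B:
Beam weight: 19 × 9.81 = 186.4 N down at 2.85 m → arm 2.85 m, τ = 186.4 × 2.85 = 531.2 N·m counterclockwise.
Sign: 6.8 × 9.81 = 66.71 N down at 1.9 m → arm 1.9 m, τ = 66.71 × 1.9 = 126.7 N·m counterclockwise.
Battery pack: 6.2 × 9.81 = 60.82 N down at 4.1 m → arm 4.1 m, τ = 60.82 × 4.1 = 249.4 N·m counterclockwise.
Net load moment about support B = 907.3 N·m counterclockwise.
Reaction R at support A is upward at 5.28 m, arm 5.28 m → moment R × 5.28 clockwise.
Στ = 0 ⇒ R × 5.28 = 907.3 ⇒ R = 172 N.

R_A ≈ 172 N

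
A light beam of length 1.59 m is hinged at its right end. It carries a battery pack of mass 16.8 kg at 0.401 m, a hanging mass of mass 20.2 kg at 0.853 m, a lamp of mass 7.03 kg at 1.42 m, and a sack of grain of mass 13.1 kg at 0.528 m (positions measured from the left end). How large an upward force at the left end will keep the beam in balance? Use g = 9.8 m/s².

F ≈ 308 N

Choose the right end as the axis so the unknown pivot reaction has zero arm there.
Battery pack: 16.8 × 9.8 = 164.6 N down at 0.401 m → arm 1.189 m, τ = 164.6 × 1.189 = 195.7 N·m counterclockwise.
Hanging mass: 20.2 × 9.8 = 198 N down at 0.853 m → arm 0.737 m, τ = 198 × 0.737 = 145.9 N·m counterclockwise.
Lamp: 7.03 × 9.8 = 68.89 N down at 1.42 m → arm 0.17 m, τ = 68.89 × 0.17 = 11.71 N·m counterclockwise.
Sack of grain: 13.1 × 9.8 = 128.4 N down at 0.528 m → arm 1.062 m, τ = 128.4 × 1.062 = 136.4 N·m counterclockwise.
Net moment of the loads = 489.7 N·m counterclockwise.
The upward force F acts at the left end, arm 1.59 m, giving F × 1.59 clockwise.
For rotational equilibrium, F × 1.59 = 489.7, so F = 489.7 / 1.59 = 308 N.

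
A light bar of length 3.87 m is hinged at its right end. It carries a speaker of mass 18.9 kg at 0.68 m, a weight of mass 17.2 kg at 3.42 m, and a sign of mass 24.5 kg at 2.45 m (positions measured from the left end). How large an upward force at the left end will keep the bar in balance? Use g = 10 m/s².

Taking torques about the right end:
Speaker: 18.9 × 10 = 189 N down at 0.68 m → arm 3.19 m, τ = 189 × 3.19 = 602.9 N·m counterclockwise.
Weight: 17.2 × 10 = 172 N down at 3.42 m → arm 0.45 m, τ = 172 × 0.45 = 77.4 N·m counterclockwise.
Sign: 24.5 × 10 = 245 N down at 2.45 m → arm 1.42 m, τ = 245 × 1.42 = 347.9 N·m counterclockwise.
Net moment of the loads = 1028 N·m counterclockwise.
The upward force F acts at the left end, arm 3.87 m, giving F × 3.87 clockwise.
Balancing moments: F × 3.87 = 1028, giving F = 1028 / 3.87 = 266 N.

F ≈ 266 N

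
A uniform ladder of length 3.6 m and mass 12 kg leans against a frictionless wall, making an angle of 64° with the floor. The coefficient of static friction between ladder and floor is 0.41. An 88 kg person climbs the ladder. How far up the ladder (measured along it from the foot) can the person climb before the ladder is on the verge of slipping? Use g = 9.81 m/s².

d ≈ 3.19 m

About the foot of the ladder:
Ladder weight 12×9.81 = 117.7 N acts at 1.8 m along the ladder; its horizontal arm is 1.8·cos64° = 0.7891 m → τ = 92.88 N·m clockwise.
Person weight 88×9.81 = 863.3 N at distance d → arm d·cos64° → τ = 863.3·d·0.4384 clockwise.
Wall normal N at the top has arm L sinθ = 3.236 m counterclockwise, so Στ = 0 gives N·3.236 = 92.88 + 378.5·d.
ΣFy = 0 ⇒ N_floor = 981 N, so the maximum friction is μ_s·N_floor = 0.41×981 = 402.2 N. ΣFx = 0 ⇒ N_wall = f, so at the slipping point N = 402.2 N.
Substituting: 402.2×3.236 = 92.88 + 378.5·d ⇒ d = (1302 − 92.88) / 378.5 = 3.19 m.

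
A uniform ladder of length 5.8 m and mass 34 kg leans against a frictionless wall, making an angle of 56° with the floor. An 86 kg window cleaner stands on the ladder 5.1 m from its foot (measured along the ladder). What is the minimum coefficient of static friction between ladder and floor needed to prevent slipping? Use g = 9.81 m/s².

Taking torques about the foot of the ladder:
Ladder weight 34×9.81 = 333.5 N acts at 2.9 m along the ladder; its horizontal arm is 2.9·cos56° = 1.622 m → τ = 540.9 N·m clockwise.
Window cleaner: 86×9.81 = 843.7 N at 5.1 m → arm 2.852 m → τ = 2406 N·m clockwise.
Wall normal N acts horizontally at the top; its moment arm is the height L sinθ = 5.8·sin56° = 4.808 m, counterclockwise.
Στ = 0 ⇒ N × 4.808 = 2947 ⇒ N = 612.9 N.
ΣFx = 0 ⇒ f = N_wall = 612.9 N. ΣFy = 0 ⇒ N_floor = 1177 N.
μ_min = f / N_floor = 612.9 / 1177 = 0.521.

μ_min ≈ 0.521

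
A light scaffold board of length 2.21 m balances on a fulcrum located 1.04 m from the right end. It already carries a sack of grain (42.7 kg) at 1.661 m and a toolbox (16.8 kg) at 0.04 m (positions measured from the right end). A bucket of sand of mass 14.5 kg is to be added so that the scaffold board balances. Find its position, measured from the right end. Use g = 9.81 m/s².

Sum moments about the fulcrum (at 1.04 m from the right end) (the support reaction has zero arm there).
Sack of grain: 42.7 × 9.81 = 418.9 N down at 1.661 m → arm 0.621 m, τ = 418.9 × 0.621 = 260.1 N·m counterclockwise.
Toolbox: 16.8 × 9.81 = 164.8 N down at 0.04 m → arm 1 m, τ = 164.8 × 1 = 164.8 N·m clockwise.
Net moment of existing loads = 95.3 N·m counterclockwise.
The bucket of sand weighs 14.5 × 9.81 = 142.2 N and must supply an equal clockwise moment, so its lever arm about the fulcrum is 95.3 / 142.2 = 0.67 m.
That puts it at 1.04 − 0.67 = 0.37 m from the right end.

x ≈ 0.37 m from the right end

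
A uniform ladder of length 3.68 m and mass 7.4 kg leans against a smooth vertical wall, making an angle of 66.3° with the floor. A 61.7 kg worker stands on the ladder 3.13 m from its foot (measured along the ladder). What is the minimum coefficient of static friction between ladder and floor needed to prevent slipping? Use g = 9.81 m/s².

μ_min ≈ 0.357

Choose the foot of the ladder as the axis so the floor normal and friction both act there and drop out.
Ladder weight 7.4×9.81 = 72.59 N acts at 1.84 m along the ladder; its horizontal arm is 1.84·cos66.3° = 0.7396 m → τ = 53.69 N·m clockwise.
Worker: 61.7×9.81 = 605.3 N at 3.13 m → arm 1.258 m → τ = 761.5 N·m clockwise.
Wall normal N acts horizontally at the top; its moment arm is the height L sinθ = 3.68·sin66.3° = 3.37 m, counterclockwise.
For rotational equilibrium, N × 3.37 = 815.2, so N = 241.9 N.
ΣFx = 0 ⇒ f = N_wall = 241.9 N. ΣFy = 0 ⇒ N_floor = 677.9 N.
μ_min = f / N_floor = 241.9 / 677.9 = 0.357.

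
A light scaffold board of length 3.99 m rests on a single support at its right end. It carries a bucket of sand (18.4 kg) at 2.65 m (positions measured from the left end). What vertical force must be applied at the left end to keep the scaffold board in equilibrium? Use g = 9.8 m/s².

About the right end:
Bucket of sand: 18.4 × 9.8 = 180.3 N down at 2.65 m → arm 1.34 m, τ = 180.3 × 1.34 = 241.6 N·m counterclockwise.
Net moment of the loads = 241.6 N·m counterclockwise.
The upward force F acts at the left end, arm 3.99 m, giving F × 3.99 clockwise.
Setting net torque to zero: F × 3.99 = 241.6 → F = 241.6 / 3.99 = 60.6 N.

F ≈ 60.6 N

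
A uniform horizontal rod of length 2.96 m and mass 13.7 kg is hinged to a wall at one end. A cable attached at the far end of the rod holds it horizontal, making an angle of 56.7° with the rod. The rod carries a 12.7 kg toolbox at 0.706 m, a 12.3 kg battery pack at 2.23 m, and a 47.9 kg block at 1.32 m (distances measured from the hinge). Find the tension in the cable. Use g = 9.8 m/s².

Take moments about the hinge.
Beam weight: 13.7 × 9.8 = 134.3 N down at 1.48 m → arm 1.48 m, τ = 134.3 × 1.48 = 198.8 N·m clockwise.
Toolbox: 12.7 × 9.8 = 124.5 N down at 0.706 m → arm 0.706 m, τ = 124.5 × 0.706 = 87.9 N·m clockwise.
Battery pack: 12.3 × 9.8 = 120.5 N down at 2.23 m → arm 2.23 m, τ = 120.5 × 2.23 = 268.7 N·m clockwise.
Block: 47.9 × 9.8 = 469.4 N down at 1.32 m → arm 1.32 m, τ = 469.4 × 1.32 = 619.6 N·m clockwise.
Total clockwise load moment = 1175 N·m.
The cable tension T acts at 2.96 m; only its component perpendicular to the rod, T sinθ, produces torque. sin 56.7° = 0.8358.
Στ = 0 ⇒ T × 2.96 × 0.8358 = 1175 ⇒ T = 1175 / 2.474 = 475 N.

T ≈ 475 N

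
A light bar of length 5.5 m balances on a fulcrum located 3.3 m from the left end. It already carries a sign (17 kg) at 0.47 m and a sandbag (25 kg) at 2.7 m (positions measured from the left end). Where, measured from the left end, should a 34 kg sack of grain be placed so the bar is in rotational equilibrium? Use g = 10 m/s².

Sum moments about the fulcrum (at 3.3 m from the left end) (the support reaction has zero arm there).
Sign: 17 × 10 = 170 N down at 0.47 m → arm 2.83 m, τ = 170 × 2.83 = 481.1 N·m counterclockwise.
Sandbag: 25 × 10 = 250 N down at 2.7 m → arm 0.6 m, τ = 250 × 0.6 = 150 N·m counterclockwise.
Net moment of existing loads = 631.1 N·m counterclockwise.
The sack of grain weighs 34 × 10 = 340 N and must supply an equal clockwise moment, so its lever arm about the fulcrum is 631.1 / 340 = 1.86 m.
That puts it at 3.3 + 1.86 = 5.16 m from the left end.

x ≈ 5.16 m from the left end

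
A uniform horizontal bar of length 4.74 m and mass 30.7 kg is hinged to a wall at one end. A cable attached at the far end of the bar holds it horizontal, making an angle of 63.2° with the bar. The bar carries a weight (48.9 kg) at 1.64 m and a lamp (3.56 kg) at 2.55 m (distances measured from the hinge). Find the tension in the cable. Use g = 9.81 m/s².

T ≈ 376 N

About the hinge:
Beam weight: 30.7 × 9.81 = 301.2 N down at 2.37 m → arm 2.37 m, τ = 301.2 × 2.37 = 713.8 N·m clockwise.
Weight: 48.9 × 9.81 = 479.7 N down at 1.64 m → arm 1.64 m, τ = 479.7 × 1.64 = 786.7 N·m clockwise.
Lamp: 3.56 × 9.81 = 34.92 N down at 2.55 m → arm 2.55 m, τ = 34.92 × 2.55 = 89.05 N·m clockwise.
Total clockwise load moment = 1590 N·m.
The cable tension T acts at 4.74 m; only its component perpendicular to the bar, T sinθ, produces torque. sin 63.2° = 0.8926.
For rotational equilibrium, T × 4.74 × 0.8926 = 1590, so T = 1590 / 4.231 = 376 N.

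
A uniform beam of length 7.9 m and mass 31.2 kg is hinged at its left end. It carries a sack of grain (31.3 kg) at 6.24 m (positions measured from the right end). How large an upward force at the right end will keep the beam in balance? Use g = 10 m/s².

About the left end:
Beam weight: 31.2 × 10 = 312 N down at 3.95 m → arm 3.95 m, τ = 312 × 3.95 = 1232 N·m clockwise.
Sack of grain: 31.3 × 10 = 313 N down at 6.24 m → arm 1.66 m, τ = 313 × 1.66 = 519.6 N·m clockwise.
Net moment of the loads = 1752 N·m clockwise.
The upward force F acts at the right end, arm 7.9 m, giving F × 7.9 counterclockwise.
Setting net torque to zero: F × 7.9 = 1752 → F = 1752 / 7.9 = 222 N.

F ≈ 222 N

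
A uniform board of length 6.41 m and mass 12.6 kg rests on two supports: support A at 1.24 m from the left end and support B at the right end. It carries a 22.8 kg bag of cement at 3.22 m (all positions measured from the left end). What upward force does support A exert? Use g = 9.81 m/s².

About support B:
Beam weight: 12.6 × 9.81 = 123.6 N down at 3.205 m → arm 3.205 m, τ = 123.6 × 3.205 = 396.1 N·m counterclockwise.
Bag of cement: 22.8 × 9.81 = 223.7 N down at 3.22 m → arm 3.19 m, τ = 223.7 × 3.19 = 713.6 N·m counterclockwise.
Net load moment about support B = 1110 N·m counterclockwise.
Reaction R at support A is upward at 1.24 m, arm 5.17 m → moment R × 5.17 clockwise.
Στ = 0 ⇒ R × 5.17 = 1110 ⇒ R = 215 N.

R_A ≈ 215 N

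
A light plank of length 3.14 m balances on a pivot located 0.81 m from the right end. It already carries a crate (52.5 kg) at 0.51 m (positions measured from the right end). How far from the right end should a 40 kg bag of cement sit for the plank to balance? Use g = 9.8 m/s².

x ≈ 1.2 m from the right end

Sum moments about the pivot (at 0.81 m from the right end) (the support reaction has zero arm there).
Crate: 52.5 × 9.8 = 514.5 N down at 0.51 m → arm 0.3 m, τ = 514.5 × 0.3 = 154.3 N·m clockwise.
Net moment of existing loads = 154.3 N·m clockwise.
The bag of cement weighs 40 × 9.8 = 392 N and must supply an equal counterclockwise moment, so its lever arm about the pivot is 154.3 / 392 = 0.394 m.
That puts it at 0.81 + 0.394 = 1.2 m from the right end.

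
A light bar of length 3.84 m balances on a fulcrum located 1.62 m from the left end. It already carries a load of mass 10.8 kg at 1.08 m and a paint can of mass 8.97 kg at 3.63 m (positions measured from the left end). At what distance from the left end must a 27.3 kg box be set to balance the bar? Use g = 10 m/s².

Choose the fulcrum (at 1.62 m from the left end) as the axis so the support reaction has zero arm there.
Load: 10.8 × 10 = 108 N down at 1.08 m → arm 0.54 m, τ = 108 × 0.54 = 58.32 N·m counterclockwise.
Paint can: 8.97 × 10 = 89.7 N down at 3.63 m → arm 2.01 m, τ = 89.7 × 2.01 = 180.3 N·m clockwise.
Net moment of existing loads = 122 N·m clockwise.
The box weighs 27.3 × 10 = 273 N and must supply an equal counterclockwise moment, so its lever arm about the fulcrum is 122 / 273 = 0.447 m.
That puts it at 1.62 − 0.447 = 1.17 m from the left end.

x ≈ 1.17 m from the left end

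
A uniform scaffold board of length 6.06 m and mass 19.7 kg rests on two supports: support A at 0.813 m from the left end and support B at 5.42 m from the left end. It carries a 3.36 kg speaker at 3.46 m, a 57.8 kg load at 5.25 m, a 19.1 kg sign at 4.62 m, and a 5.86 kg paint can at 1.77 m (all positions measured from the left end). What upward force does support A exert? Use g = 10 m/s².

Take moments about support B.
Beam weight: 19.7 × 10 = 197 N down at 3.03 m → arm 2.39 m, τ = 197 × 2.39 = 470.8 N·m counterclockwise.
Speaker: 3.36 × 10 = 33.6 N down at 3.46 m → arm 1.96 m, τ = 33.6 × 1.96 = 65.86 N·m counterclockwise.
Load: 57.8 × 10 = 578 N down at 5.25 m → arm 0.17 m, τ = 578 × 0.17 = 98.26 N·m counterclockwise.
Sign: 19.1 × 10 = 191 N down at 4.62 m → arm 0.8 m, τ = 191 × 0.8 = 152.8 N·m counterclockwise.
Paint can: 5.86 × 10 = 58.6 N down at 1.77 m → arm 3.65 m, τ = 58.6 × 3.65 = 213.9 N·m counterclockwise.
Net load moment about support B = 1002 N·m counterclockwise.
Reaction R at support A is upward at 0.813 m, arm 4.607 m → moment R × 4.607 clockwise.
Setting net torque to zero: R × 4.607 = 1002 → R = 217 N.

R_A ≈ 217 N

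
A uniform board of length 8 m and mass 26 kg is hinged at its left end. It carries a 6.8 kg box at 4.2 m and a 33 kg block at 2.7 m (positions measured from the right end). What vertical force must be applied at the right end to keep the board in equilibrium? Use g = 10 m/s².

Choose the left end as the axis so the unknown pivot reaction has zero arm there.
Beam weight: 26 × 10 = 260 N down at 4 m → arm 4 m, τ = 260 × 4 = 1040 N·m clockwise.
Box: 6.8 × 10 = 68 N down at 4.2 m → arm 3.8 m, τ = 68 × 3.8 = 258.4 N·m clockwise.
Block: 33 × 10 = 330 N down at 2.7 m → arm 5.3 m, τ = 330 × 5.3 = 1749 N·m clockwise.
Net moment of the loads = 3047 N·m clockwise.
The upward force F acts at the right end, arm 8 m, giving F × 8 counterclockwise.
Setting net torque to zero: F × 8 = 3047 → F = 3047 / 8 = 381 N.

F ≈ 381 N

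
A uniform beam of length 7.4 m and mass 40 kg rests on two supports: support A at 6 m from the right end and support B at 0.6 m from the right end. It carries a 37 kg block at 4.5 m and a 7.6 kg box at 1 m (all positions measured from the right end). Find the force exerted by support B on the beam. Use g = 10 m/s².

Choose support A as the axis so its reaction then has zero moment arm.
Beam weight: 40 × 10 = 400 N down at 3.7 m → arm 2.3 m, τ = 400 × 2.3 = 920 N·m clockwise.
Block: 37 × 10 = 370 N down at 4.5 m → arm 1.5 m, τ = 370 × 1.5 = 555 N·m clockwise.
Box: 7.6 × 10 = 76 N down at 1 m → arm 5 m, τ = 76 × 5 = 380 N·m clockwise.
Net load moment about support A = 1855 N·m clockwise.
Reaction R at support B is upward at 0.6 m, arm 5.4 m → moment R × 5.4 counterclockwise.
Balancing moments: R × 5.4 = 1855, giving R = 344 N.

R_B ≈ 344 N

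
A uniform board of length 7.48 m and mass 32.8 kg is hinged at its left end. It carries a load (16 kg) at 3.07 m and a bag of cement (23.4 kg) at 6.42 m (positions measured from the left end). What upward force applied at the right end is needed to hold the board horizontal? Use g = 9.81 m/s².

Choose the left end as the axis so the unknown pivot reaction has zero arm there.
Beam weight: 32.8 × 9.81 = 321.8 N down at 3.74 m → arm 3.74 m, τ = 321.8 × 3.74 = 1204 N·m clockwise.
Load: 16 × 9.81 = 157 N down at 3.07 m → arm 3.07 m, τ = 157 × 3.07 = 482 N·m clockwise.
Bag of cement: 23.4 × 9.81 = 229.6 N down at 6.42 m → arm 6.42 m, τ = 229.6 × 6.42 = 1474 N·m clockwise.
Net moment of the loads = 3160 N·m clockwise.
The upward force F acts at the right end, arm 7.48 m, giving F × 7.48 counterclockwise.
Στ = 0 ⇒ F × 7.48 = 3160 ⇒ F = 3160 / 7.48 = 422 N.

F ≈ 422 N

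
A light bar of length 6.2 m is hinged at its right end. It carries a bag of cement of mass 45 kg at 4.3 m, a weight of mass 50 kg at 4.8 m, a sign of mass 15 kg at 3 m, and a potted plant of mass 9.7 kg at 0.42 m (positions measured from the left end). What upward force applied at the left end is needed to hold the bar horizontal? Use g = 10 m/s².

Taking torques about the right end:
Bag of cement: 45 × 10 = 450 N down at 4.3 m → arm 1.9 m, τ = 450 × 1.9 = 855 N·m counterclockwise.
Weight: 50 × 10 = 500 N down at 4.8 m → arm 1.4 m, τ = 500 × 1.4 = 700 N·m counterclockwise.
Sign: 15 × 10 = 150 N down at 3 m → arm 3.2 m, τ = 150 × 3.2 = 480 N·m counterclockwise.
Potted plant: 9.7 × 10 = 97 N down at 0.42 m → arm 5.78 m, τ = 97 × 5.78 = 560.7 N·m counterclockwise.
Net moment of the loads = 2596 N·m counterclockwise.
The upward force F acts at the left end, arm 6.2 m, giving F × 6.2 clockwise.
For rotational equilibrium, F × 6.2 = 2596, so F = 2596 / 6.2 = 419 N.

F ≈ 419 N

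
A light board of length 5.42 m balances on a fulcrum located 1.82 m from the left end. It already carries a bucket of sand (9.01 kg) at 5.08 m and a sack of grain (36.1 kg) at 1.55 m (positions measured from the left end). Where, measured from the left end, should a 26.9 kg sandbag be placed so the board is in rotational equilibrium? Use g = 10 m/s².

x ≈ 1.09 m from the left end

Taking torques about the fulcrum (at 1.82 m from the left end):
Bucket of sand: 9.01 × 10 = 90.1 N down at 5.08 m → arm 3.26 m, τ = 90.1 × 3.26 = 293.7 N·m clockwise.
Sack of grain: 36.1 × 10 = 361 N down at 1.55 m → arm 0.27 m, τ = 361 × 0.27 = 97.47 N·m counterclockwise.
Net moment of existing loads = 196.2 N·m clockwise.
The sandbag weighs 26.9 × 10 = 269 N and must supply an equal counterclockwise moment, so its lever arm about the fulcrum is 196.2 / 269 = 0.729 m.
That puts it at 1.82 − 0.729 = 1.09 m from the left end.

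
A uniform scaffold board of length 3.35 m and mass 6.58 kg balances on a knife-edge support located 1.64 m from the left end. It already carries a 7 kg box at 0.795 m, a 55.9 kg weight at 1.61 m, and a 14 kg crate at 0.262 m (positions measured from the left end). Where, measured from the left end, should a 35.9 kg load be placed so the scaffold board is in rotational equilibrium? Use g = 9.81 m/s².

x ≈ 2.38 m from the left end

Choose the knife-edge support (at 1.64 m from the left end) as the axis so the support reaction has zero arm there.
Beam weight: 6.58 × 9.81 = 64.55 N down at 1.675 m → arm 0.035 m, τ = 64.55 × 0.035 = 2.259 N·m clockwise.
Box: 7 × 9.81 = 68.67 N down at 0.795 m → arm 0.845 m, τ = 68.67 × 0.845 = 58.03 N·m counterclockwise.
Weight: 55.9 × 9.81 = 548.4 N down at 1.61 m → arm 0.03 m, τ = 548.4 × 0.03 = 16.45 N·m counterclockwise.
Crate: 14 × 9.81 = 137.3 N down at 0.262 m → arm 1.378 m, τ = 137.3 × 1.378 = 189.2 N·m counterclockwise.
Net moment of existing loads = 261.4 N·m counterclockwise.
The load weighs 35.9 × 9.81 = 352.2 N and must supply an equal clockwise moment, so its lever arm about the knife-edge support is 261.4 / 352.2 = 0.742 m.
That puts it at 1.64 + 0.742 = 2.38 m from the left end.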